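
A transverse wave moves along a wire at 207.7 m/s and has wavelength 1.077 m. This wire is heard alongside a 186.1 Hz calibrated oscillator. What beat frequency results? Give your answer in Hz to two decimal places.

Source frequency f = v/λ = 207.7/1.077 = 192.8505 Hz.
f_beat = |192.8505 − 186.1| = 6.75 Hz.

6.75 Hz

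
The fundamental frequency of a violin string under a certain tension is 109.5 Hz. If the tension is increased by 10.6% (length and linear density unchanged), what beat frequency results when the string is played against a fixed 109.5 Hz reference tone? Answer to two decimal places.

5.66 Hz

For a string, f ∝ √T, so the new frequency is 109.5·√1.106 = 115.1574 Hz.
f_beat = |115.1574 − 109.5| = 5.66 Hz.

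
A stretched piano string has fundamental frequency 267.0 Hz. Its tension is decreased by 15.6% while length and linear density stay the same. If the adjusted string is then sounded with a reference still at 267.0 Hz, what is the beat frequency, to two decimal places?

For a string, f ∝ √T, so the new frequency is 267.0·√0.844 = 245.2915 Hz.
f_beat = |245.2915 − 267.0| = 21.71 Hz.

21.71 Hz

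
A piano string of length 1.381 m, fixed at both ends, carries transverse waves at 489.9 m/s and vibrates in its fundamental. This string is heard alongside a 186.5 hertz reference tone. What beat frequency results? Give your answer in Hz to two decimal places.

9.13 Hz

For a string fixed at both ends, f_n = n·v/(2L) = 1·489.9/(2·1.381) = 177.3715 Hz.
f_beat = |177.3715 − 186.5| = 9.13 Hz.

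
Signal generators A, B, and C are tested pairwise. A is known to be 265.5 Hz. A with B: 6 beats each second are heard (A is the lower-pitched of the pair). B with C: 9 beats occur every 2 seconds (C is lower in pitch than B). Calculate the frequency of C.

B is above A, so f_B = 265.5 + 6 = 271.5 Hz.
B–C: Beat frequency = 9/2 = 4.5 Hz.
C is below B, so f_C = 271.5 − 4.5 = 267 Hz.

267 Hz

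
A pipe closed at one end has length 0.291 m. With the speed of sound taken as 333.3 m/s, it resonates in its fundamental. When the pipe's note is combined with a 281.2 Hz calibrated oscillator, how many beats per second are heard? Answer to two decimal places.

5.14 Hz

Closed pipe (odd harmonics): f_n = n·v/(4L) = 1·333.3/(4·0.291) = 286.3402 Hz.
f_beat = |286.3402 − 281.2| = 5.14 Hz.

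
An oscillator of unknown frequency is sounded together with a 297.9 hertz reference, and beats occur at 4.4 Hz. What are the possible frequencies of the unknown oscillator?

|f − 297.9| = 4.4, so f = 297.9 ± 4.4.

293.5 Hz or 302.3 Hz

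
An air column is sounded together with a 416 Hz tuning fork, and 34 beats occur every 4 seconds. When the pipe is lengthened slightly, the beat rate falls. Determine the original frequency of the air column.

424.5 Hz

Beat frequency = 34/4 = 8.5 Hz.
|f − 416| = 8.5, so the air column was at either 407.5 Hz or 424.5 Hz.
A longer pipe has a lower fundamental; the adjustment lowers the air column's frequency.
The beat rate fell, so the adjustment moved the air column toward 416 Hz — it must have started above the reference.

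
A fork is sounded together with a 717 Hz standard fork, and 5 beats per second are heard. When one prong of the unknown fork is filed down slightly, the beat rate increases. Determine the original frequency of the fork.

|f − 717| = 5, so the fork was at either 712 Hz or 722 Hz.
Filing a prong removes mass and raises the fork's frequency; the adjustment raises the fork's frequency.
The beat rate rose, so the adjustment moved the fork further from 717 Hz — it was already above the reference.

722 Hz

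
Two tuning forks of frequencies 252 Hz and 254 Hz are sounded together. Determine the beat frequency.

The beat frequency equals the magnitude of the frequency difference.
|252 − 254| = 2 Hz.

2 Hz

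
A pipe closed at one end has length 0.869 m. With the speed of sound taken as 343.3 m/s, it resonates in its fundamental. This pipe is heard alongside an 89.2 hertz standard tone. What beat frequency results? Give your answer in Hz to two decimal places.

Closed pipe (odd harmonics): f_n = n·v/(4L) = 1·343.3/(4·0.869) = 98.7629 Hz.
f_beat = |98.7629 − 89.2| = 9.56 Hz.

9.56 Hz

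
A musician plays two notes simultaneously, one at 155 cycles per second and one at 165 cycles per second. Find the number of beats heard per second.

10 Hz

Beats arise from superposition of two nearby frequencies; the beat rate is |f₁ − f₂|.
|155 − 165| = 10 Hz.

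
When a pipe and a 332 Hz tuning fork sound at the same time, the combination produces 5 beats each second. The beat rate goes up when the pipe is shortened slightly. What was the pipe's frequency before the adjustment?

337 Hz

|f − 332| = 5, so the pipe was at either 327 Hz or 337 Hz.
A shorter pipe has a higher fundamental; the adjustment raises the pipe's frequency.
The beat rate rose, so the adjustment moved the pipe further from 332 Hz — it was already above the reference.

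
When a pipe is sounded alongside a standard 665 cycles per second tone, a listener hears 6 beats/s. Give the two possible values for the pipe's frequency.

|f − 665| = 6, so f = 665 ± 6.

659 Hz or 671 Hz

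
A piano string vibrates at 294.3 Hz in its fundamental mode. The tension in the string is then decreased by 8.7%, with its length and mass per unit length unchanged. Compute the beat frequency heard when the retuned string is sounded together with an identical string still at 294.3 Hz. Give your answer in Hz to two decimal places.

13.09 Hz

For a string, f ∝ √T, so the new frequency is 294.3·√0.913 = 281.2067 Hz.
f_beat = |281.2067 − 294.3| = 13.09 Hz.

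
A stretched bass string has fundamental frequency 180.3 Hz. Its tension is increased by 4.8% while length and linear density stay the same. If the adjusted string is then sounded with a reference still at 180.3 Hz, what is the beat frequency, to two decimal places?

For a string, f ∝ √T, so the new frequency is 180.3·√1.048 = 184.5765 Hz.
f_beat = |184.5765 − 180.3| = 4.28 Hz.

4.28 Hz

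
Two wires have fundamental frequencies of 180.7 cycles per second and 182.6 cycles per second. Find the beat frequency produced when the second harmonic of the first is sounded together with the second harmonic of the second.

Second harmonic of the first: 2·180.7 = 361.4 Hz.
Second harmonic of the second: 2·182.6 = 365.2 Hz.
f_beat = |361.4 − 365.2| = 3.8 Hz.

3.8 Hz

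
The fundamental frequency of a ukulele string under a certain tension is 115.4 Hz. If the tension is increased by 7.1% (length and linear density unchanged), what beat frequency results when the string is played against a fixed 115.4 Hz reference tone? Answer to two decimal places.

4.03 Hz

For a string, f ∝ √T, so the new frequency is 115.4·√1.071 = 119.4265 Hz.
f_beat = |119.4265 − 115.4| = 4.03 Hz.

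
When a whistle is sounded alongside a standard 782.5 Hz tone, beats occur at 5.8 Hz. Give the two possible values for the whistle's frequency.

|f − 782.5| = 5.8, so f = 782.5 ± 5.8.

776.7 Hz or 788.3 Hz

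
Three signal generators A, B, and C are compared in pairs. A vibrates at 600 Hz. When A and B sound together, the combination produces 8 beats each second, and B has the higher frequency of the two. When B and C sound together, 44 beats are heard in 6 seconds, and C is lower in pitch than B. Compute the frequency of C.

600.6667 Hz

B is above A, so f_B = 600 + 8 = 608 Hz.
B–C: Beat frequency = 44/6 = 7.3333 Hz.
C is below B, so f_C = 608 − 7.3333 = 600.6667 Hz.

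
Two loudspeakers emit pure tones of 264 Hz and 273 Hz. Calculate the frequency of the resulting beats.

9 Hz

f_beat = |f₁ − f₂|.
|264 − 273| = 9 Hz.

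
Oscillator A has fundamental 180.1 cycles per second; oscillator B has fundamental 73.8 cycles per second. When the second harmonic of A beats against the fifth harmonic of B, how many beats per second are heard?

Second harmonic of the first: 2·180.1 = 360.2 Hz.
Fifth harmonic of the second: 5·73.8 = 369.0 Hz.
f_beat = |360.2 − 369.0| = 8.8 Hz.

8.8 Hz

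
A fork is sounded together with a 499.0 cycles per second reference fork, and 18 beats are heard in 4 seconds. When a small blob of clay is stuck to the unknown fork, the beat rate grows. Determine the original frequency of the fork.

Beat frequency = 18/4 = 4.5 Hz.
|f − 499.0| = 4.5, so the fork was at either 494.5 Hz or 503.5 Hz.
Adding mass to a fork lowers its frequency; the adjustment lowers the fork's frequency.
The beat rate rose, so the adjustment moved the fork further from 499.0 Hz — it was already below the reference.

494.5 Hz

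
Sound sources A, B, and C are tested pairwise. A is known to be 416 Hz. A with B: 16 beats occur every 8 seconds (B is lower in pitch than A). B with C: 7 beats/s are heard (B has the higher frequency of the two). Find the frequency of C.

407 Hz

A–B: Beat frequency = 16/8 = 2 Hz.
B is below A, so f_B = 416 − 2 = 414 Hz.
C is below B, so f_C = 414 − 7 = 407 Hz.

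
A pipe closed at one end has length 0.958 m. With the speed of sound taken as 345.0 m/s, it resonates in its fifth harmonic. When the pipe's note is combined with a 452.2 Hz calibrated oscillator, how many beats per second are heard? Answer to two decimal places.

2.04 Hz

Closed pipe (odd harmonics): f_n = n·v/(4L) = 5·345.0/(4·0.958) = 450.1566 Hz.
f_beat = |450.1566 − 452.2| = 2.04 Hz.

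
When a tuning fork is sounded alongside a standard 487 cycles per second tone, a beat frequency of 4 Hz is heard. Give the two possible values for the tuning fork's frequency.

|f − 487| = 4, so f = 487 ± 4.

483 Hz or 491 Hz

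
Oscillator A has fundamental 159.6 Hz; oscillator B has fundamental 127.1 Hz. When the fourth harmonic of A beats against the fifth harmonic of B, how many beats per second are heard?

2.9 Hz

Fourth harmonic of the first: 4·159.6 = 638.4 Hz.
Fifth harmonic of the second: 5·127.1 = 635.5 Hz.
f_beat = |638.4 − 635.5| = 2.9 Hz.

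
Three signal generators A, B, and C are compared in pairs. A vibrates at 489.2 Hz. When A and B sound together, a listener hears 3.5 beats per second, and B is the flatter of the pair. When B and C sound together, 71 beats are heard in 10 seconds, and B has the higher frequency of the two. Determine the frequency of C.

478.6 Hz

B is below A, so f_B = 489.2 − 3.5 = 485.7 Hz.
B–C: Beat frequency = 71/10 = 7.1 Hz.
C is below B, so f_C = 485.7 − 7.1 = 478.6 Hz.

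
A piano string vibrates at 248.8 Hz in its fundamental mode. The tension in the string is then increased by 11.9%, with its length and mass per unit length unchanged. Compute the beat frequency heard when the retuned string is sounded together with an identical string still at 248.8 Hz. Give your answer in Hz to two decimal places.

For a string, f ∝ √T, so the new frequency is 248.8·√1.119 = 263.1876 Hz.
f_beat = |263.1876 − 248.8| = 14.39 Hz.

14.39 Hz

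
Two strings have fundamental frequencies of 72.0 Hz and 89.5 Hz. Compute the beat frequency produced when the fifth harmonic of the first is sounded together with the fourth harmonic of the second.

2.0 Hz

Fifth harmonic of the first: 5·72.0 = 360.0 Hz.
Fourth harmonic of the second: 4·89.5 = 358.0 Hz.
f_beat = |360.0 − 358.0| = 2.0 Hz.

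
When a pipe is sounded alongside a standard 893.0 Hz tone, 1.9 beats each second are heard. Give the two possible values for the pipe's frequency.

|f − 893.0| = 1.9, so f = 893.0 ± 1.9.

891.1 Hz or 894.9 Hz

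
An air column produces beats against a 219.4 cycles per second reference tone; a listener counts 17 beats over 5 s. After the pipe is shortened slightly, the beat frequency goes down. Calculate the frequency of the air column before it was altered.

216 Hz

Beat frequency = 17/5 = 3.4 Hz.
|f − 219.4| = 3.4, so the air column was at either 216 Hz or 222.8 Hz.
A shorter pipe has a higher fundamental; the adjustment raises the air column's frequency.
The beat rate fell, so the adjustment moved the air column toward 219.4 Hz — it must have started below the reference.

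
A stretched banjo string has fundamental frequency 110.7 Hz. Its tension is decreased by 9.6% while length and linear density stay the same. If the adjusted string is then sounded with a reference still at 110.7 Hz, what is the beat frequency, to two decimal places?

5.45 Hz

For a string, f ∝ √T, so the new frequency is 110.7·√0.904 = 105.2524 Hz.
f_beat = |105.2524 − 110.7| = 5.45 Hz.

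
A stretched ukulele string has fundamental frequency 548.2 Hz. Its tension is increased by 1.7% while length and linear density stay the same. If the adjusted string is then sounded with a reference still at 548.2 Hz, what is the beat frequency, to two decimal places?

4.64 Hz

For a string, f ∝ √T, so the new frequency is 548.2·√1.017 = 552.8401 Hz.
f_beat = |552.8401 − 548.2| = 4.64 Hz.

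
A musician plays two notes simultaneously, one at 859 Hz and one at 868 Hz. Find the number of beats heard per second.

9 Hz

The beat frequency equals the magnitude of the frequency difference.
|859 − 868| = 9 Hz.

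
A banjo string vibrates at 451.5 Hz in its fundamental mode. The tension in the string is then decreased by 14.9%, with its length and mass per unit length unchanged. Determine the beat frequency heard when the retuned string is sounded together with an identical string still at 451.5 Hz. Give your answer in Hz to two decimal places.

34.99 Hz

For a string, f ∝ √T, so the new frequency is 451.5·√0.851 = 416.5072 Hz.
f_beat = |416.5072 − 451.5| = 34.99 Hz.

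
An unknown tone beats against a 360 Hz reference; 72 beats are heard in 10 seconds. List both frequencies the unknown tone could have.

Beat frequency = 72/10 = 7.2 Hz.
|f − 360| = 7.2, so f = 360 ± 7.2.

352.8 Hz or 367.2 Hz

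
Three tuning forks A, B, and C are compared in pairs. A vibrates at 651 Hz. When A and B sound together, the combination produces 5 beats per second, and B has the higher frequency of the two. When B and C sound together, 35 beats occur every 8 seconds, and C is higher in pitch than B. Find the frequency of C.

660.375 Hz

B is above A, so f_B = 651 + 5 = 656 Hz.
B–C: Beat frequency = 35/8 = 4.375 Hz.
C is above B, so f_C = 656 + 4.375 = 660.375 Hz.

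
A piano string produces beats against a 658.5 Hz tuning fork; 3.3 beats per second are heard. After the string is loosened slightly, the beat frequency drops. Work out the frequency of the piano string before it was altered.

|f − 658.5| = 3.3, so the piano string was at either 655.2 Hz or 661.8 Hz.
Reducing tension lowers a string's frequency; the adjustment lowers the piano string's frequency.
The beat rate fell, so the adjustment moved the piano string toward 658.5 Hz — it must have started above the reference.

661.8 Hz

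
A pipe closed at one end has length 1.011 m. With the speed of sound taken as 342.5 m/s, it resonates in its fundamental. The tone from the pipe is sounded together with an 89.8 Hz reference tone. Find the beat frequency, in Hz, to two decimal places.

Closed pipe (odd harmonics): f_n = n·v/(4L) = 1·342.5/(4·1.011) = 84.6934 Hz.
f_beat = |84.6934 − 89.8| = 5.11 Hz.

5.11 Hz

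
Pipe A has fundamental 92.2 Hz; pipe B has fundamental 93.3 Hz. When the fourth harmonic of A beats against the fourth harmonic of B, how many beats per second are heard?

Fourth harmonic of the first: 4·92.2 = 368.8 Hz.
Fourth harmonic of the second: 4·93.3 = 373.2 Hz.
f_beat = |368.8 − 373.2| = 4.4 Hz.

4.4 Hz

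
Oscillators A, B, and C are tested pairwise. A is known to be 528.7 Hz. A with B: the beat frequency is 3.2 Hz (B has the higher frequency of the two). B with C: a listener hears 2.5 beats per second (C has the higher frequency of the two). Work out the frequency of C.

534.4 Hz

B is above A, so f_B = 528.7 + 3.2 = 531.9 Hz.
C is above B, so f_C = 531.9 + 2.5 = 534.4 Hz.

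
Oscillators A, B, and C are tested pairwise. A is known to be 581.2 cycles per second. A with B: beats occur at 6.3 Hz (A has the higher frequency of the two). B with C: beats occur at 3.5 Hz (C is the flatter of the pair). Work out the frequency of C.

B is below A, so f_B = 581.2 − 6.3 = 574.9 Hz.
C is below B, so f_C = 574.9 − 3.5 = 571.4 Hz.

571.4 Hz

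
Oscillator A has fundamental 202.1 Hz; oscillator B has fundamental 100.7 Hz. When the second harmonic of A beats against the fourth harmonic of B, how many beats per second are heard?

Second harmonic of the first: 2·202.1 = 404.2 Hz.
Fourth harmonic of the second: 4·100.7 = 402.8 Hz.
f_beat = |404.2 − 402.8| = 1.4 Hz.

1.4 Hz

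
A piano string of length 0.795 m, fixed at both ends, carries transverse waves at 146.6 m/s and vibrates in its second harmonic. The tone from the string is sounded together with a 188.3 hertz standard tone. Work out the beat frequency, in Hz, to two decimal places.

3.90 Hz

For a string fixed at both ends, f_n = n·v/(2L) = 2·146.6/(2·0.795) = 184.4025 Hz.
f_beat = |184.4025 − 188.3| = 3.90 Hz.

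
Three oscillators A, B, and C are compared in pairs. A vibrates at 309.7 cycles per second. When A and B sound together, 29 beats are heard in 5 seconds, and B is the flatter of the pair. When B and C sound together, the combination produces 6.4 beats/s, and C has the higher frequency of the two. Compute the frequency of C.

310.3 Hz

A–B: Beat frequency = 29/5 = 5.8 Hz.
B is below A, so f_B = 309.7 − 5.8 = 303.9 Hz.
C is above B, so f_C = 303.9 + 6.4 = 310.3 Hz.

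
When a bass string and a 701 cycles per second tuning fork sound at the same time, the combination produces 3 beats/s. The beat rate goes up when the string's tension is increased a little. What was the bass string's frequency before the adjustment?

704 Hz

|f − 701| = 3, so the bass string was at either 698 Hz or 704 Hz.
Higher tension means higher frequency; the adjustment raises the bass string's frequency.
The beat rate rose, so the adjustment moved the bass string further from 701 Hz — it was already above the reference.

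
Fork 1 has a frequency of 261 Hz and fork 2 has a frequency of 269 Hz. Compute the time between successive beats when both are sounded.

f_beat = |261 − 269| = 8 Hz.
Beat period T = 1 / f_beat = 1 / 8 s.

0.125 s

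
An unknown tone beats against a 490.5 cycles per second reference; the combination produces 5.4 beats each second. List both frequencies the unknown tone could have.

485.1 Hz or 495.9 Hz

|f − 490.5| = 5.4, so f = 490.5 ± 5.4.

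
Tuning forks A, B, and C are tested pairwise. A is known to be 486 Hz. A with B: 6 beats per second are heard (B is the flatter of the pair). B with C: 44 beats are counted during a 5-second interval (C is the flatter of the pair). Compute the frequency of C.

471.2 Hz

B is below A, so f_B = 486 − 6 = 480 Hz.
B–C: Beat frequency = 44/5 = 8.8 Hz.
C is below B, so f_C = 480 − 8.8 = 471.2 Hz.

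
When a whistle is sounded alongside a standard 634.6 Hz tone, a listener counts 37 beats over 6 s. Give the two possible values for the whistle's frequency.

628.4333 Hz or 640.7667 Hz

Beat frequency = 37/6 = 6.1667 Hz.
|f − 634.6| = 6.1667, so f = 634.6 ± 6.1667.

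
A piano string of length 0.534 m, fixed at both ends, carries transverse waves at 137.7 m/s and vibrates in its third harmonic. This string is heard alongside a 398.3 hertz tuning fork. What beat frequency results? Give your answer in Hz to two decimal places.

For a string fixed at both ends, f_n = n·v/(2L) = 3·137.7/(2·0.534) = 386.7978 Hz.
f_beat = |386.7978 − 398.3| = 11.50 Hz.

11.50 Hz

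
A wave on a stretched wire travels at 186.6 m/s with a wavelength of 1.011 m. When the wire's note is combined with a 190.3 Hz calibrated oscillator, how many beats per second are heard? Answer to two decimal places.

5.73 Hz

Source frequency f = v/λ = 186.6/1.011 = 184.5697 Hz.
f_beat = |184.5697 − 190.3| = 5.73 Hz.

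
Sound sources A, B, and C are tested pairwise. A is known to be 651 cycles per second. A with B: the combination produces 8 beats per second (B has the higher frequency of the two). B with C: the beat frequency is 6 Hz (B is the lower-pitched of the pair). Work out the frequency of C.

B is above A, so f_B = 651 + 8 = 659 Hz.
C is above B, so f_C = 659 + 6 = 665 Hz.

665 Hz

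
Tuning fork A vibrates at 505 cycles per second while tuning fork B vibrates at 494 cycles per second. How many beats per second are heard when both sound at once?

f_beat = |f₁ − f₂|.
|505 − 494| = 11 Hz.

11 Hz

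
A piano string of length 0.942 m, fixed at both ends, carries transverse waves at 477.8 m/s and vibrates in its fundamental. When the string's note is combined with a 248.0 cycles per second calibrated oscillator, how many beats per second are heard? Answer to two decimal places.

For a string fixed at both ends, f_n = n·v/(2L) = 1·477.8/(2·0.942) = 253.6093 Hz.
f_beat = |253.6093 − 248.0| = 5.61 Hz.

5.61 Hz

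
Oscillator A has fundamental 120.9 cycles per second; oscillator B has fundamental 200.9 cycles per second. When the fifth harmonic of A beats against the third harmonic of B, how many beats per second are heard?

1.8 Hz

Fifth harmonic of the first: 5·120.9 = 604.5 Hz.
Third harmonic of the second: 3·200.9 = 602.7 Hz.
f_beat = |604.5 − 602.7| = 1.8 Hz.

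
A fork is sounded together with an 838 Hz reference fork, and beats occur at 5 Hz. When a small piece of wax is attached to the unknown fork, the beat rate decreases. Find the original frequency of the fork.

|f − 838| = 5, so the fork was at either 833 Hz or 843 Hz.
Loading a fork with wax lowers its frequency; the adjustment lowers the fork's frequency.
The beat rate fell, so the adjustment moved the fork toward 838 Hz — it must have started above the reference.

843 Hz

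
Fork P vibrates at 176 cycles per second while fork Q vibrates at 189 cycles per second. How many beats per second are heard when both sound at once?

13 Hz

Beats arise from superposition of two nearby frequencies; the beat rate is |f₁ − f₂|.
|176 − 189| = 13 Hz.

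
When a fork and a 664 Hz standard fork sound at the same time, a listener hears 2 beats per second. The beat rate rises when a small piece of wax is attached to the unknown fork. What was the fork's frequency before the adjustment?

|f − 664| = 2, so the fork was at either 662 Hz or 666 Hz.
Loading a fork with wax lowers its frequency; the adjustment lowers the fork's frequency.
The beat rate rose, so the adjustment moved the fork further from 664 Hz — it was already below the reference.

662 Hz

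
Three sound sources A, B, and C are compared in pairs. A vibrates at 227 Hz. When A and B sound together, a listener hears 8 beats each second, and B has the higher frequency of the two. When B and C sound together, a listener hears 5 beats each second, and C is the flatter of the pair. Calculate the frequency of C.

B is above A, so f_B = 227 + 8 = 235 Hz.
C is below B, so f_C = 235 − 5 = 230 Hz.

230 Hz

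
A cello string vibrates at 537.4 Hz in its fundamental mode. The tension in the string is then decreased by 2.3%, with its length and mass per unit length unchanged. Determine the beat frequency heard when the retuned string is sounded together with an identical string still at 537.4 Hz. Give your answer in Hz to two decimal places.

6.22 Hz

For a string, f ∝ √T, so the new frequency is 537.4·√0.977 = 531.1839 Hz.
f_beat = |531.1839 − 537.4| = 6.22 Hz.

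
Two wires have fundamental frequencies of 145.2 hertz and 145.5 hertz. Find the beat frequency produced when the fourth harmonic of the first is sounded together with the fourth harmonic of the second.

Fourth harmonic of the first: 4·145.2 = 580.8 Hz.
Fourth harmonic of the second: 4·145.5 = 582.0 Hz.
f_beat = |580.8 − 582.0| = 1.2 Hz.

1.2 Hz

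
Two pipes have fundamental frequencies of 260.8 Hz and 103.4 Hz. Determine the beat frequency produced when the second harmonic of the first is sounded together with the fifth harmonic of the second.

4.6 Hz

Second harmonic of the first: 2·260.8 = 521.6 Hz.
Fifth harmonic of the second: 5·103.4 = 517.0 Hz.
f_beat = |521.6 − 517.0| = 4.6 Hz.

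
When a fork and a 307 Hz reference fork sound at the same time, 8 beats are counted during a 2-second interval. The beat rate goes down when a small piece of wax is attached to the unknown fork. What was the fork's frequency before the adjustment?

311 Hz

Beat frequency = 8/2 = 4 Hz.
|f − 307| = 4, so the fork was at either 303 Hz or 311 Hz.
Loading a fork with wax lowers its frequency; the adjustment lowers the fork's frequency.
The beat rate fell, so the adjustment moved the fork toward 307 Hz — it must have started above the reference.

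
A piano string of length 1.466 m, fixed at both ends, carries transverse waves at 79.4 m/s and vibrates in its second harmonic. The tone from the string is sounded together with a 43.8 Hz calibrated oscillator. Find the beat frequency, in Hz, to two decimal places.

For a string fixed at both ends, f_n = n·v/(2L) = 2·79.4/(2·1.466) = 54.1610 Hz.
f_beat = |54.1610 − 43.8| = 10.36 Hz.

10.36 Hz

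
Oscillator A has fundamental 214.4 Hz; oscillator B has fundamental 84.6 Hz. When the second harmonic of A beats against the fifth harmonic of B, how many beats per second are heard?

5.8 Hz

Second harmonic of the first: 2·214.4 = 428.8 Hz.
Fifth harmonic of the second: 5·84.6 = 423.0 Hz.
f_beat = |428.8 − 423.0| = 5.8 Hz.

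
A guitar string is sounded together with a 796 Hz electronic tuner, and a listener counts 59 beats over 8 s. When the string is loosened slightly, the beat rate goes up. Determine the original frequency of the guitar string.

Beat frequency = 59/8 = 7.375 Hz.
|f − 796| = 7.375, so the guitar string was at either 788.625 Hz or 803.375 Hz.
Reducing tension lowers a string's frequency; the adjustment lowers the guitar string's frequency.
The beat rate rose, so the adjustment moved the guitar string further from 796 Hz — it was already below the reference.

788.625 Hz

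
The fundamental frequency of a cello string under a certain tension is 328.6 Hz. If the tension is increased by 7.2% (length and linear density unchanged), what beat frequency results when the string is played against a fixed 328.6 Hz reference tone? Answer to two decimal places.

For a string, f ∝ √T, so the new frequency is 328.6·√1.072 = 340.2240 Hz.
f_beat = |340.2240 − 328.6| = 11.62 Hz.

11.62 Hz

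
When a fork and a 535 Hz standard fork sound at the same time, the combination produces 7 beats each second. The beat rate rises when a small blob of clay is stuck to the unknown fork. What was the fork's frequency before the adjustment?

528 Hz

|f − 535| = 7, so the fork was at either 528 Hz or 542 Hz.
Adding mass to a fork lowers its frequency; the adjustment lowers the fork's frequency.
The beat rate rose, so the adjustment moved the fork further from 535 Hz — it was already below the reference.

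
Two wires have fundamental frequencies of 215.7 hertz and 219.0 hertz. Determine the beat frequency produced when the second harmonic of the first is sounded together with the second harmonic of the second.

Second harmonic of the first: 2·215.7 = 431.4 Hz.
Second harmonic of the second: 2·219.0 = 438.0 Hz.
f_beat = |431.4 − 438.0| = 6.6 Hz.

6.6 Hz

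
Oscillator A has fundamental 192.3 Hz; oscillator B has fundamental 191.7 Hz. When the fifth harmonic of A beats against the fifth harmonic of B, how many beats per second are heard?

3.0 Hz

Fifth harmonic of the first: 5·192.3 = 961.5 Hz.
Fifth harmonic of the second: 5·191.7 = 958.5 Hz.
f_beat = |961.5 − 958.5| = 3.0 Hz.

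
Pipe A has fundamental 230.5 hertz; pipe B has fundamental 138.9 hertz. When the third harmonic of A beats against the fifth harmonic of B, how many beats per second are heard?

3.0 Hz

Third harmonic of the first: 3·230.5 = 691.5 Hz.
Fifth harmonic of the second: 5·138.9 = 694.5 Hz.
f_beat = |691.5 − 694.5| = 3.0 Hz.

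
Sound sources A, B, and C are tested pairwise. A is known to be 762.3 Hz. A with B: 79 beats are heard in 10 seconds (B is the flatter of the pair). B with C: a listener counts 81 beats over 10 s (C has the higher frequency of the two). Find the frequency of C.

762.5 Hz

A–B: Beat frequency = 79/10 = 7.9 Hz.
B is below A, so f_B = 762.3 − 7.9 = 754.4 Hz.
B–C: Beat frequency = 81/10 = 8.1 Hz.
C is above B, so f_C = 754.4 + 8.1 = 762.5 Hz.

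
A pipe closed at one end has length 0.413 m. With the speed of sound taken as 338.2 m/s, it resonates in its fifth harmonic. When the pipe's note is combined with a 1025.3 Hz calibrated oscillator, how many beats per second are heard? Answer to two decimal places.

Closed pipe (odd harmonics): f_n = n·v/(4L) = 5·338.2/(4·0.413) = 1023.6077 Hz.
f_beat = |1023.6077 − 1025.3| = 1.69 Hz.

1.69 Hz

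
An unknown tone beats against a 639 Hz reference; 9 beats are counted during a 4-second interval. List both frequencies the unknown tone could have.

636.75 Hz or 641.25 Hz

Beat frequency = 9/4 = 2.25 Hz.
|f − 639| = 2.25, so f = 639 ± 2.25.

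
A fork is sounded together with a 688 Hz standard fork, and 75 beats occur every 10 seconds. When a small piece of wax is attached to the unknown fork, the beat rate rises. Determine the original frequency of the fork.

Beat frequency = 75/10 = 7.5 Hz.
|f − 688| = 7.5, so the fork was at either 680.5 Hz or 695.5 Hz.
Loading a fork with wax lowers its frequency; the adjustment lowers the fork's frequency.
The beat rate rose, so the adjustment moved the fork further from 688 Hz — it was already below the reference.

680.5 Hz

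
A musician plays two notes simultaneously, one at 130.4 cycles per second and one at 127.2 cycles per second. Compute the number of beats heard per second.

The beat frequency equals the magnitude of the frequency difference.
|130.4 − 127.2| = 3.2 Hz.

3.2 Hz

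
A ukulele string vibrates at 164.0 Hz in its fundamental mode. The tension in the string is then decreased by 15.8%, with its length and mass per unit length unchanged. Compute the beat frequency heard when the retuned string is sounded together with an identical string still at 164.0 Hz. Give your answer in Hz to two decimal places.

For a string, f ∝ √T, so the new frequency is 164.0·√0.842 = 150.4873 Hz.
f_beat = |150.4873 − 164.0| = 13.51 Hz.

13.51 Hz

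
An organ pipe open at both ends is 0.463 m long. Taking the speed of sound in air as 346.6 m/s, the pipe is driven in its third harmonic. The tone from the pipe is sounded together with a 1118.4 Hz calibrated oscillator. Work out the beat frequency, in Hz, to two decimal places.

Open pipe: f_n = n·v/(2L) = 3·346.6/(2·0.463) = 1122.8942 Hz.
f_beat = |1122.8942 − 1118.4| = 4.49 Hz.

4.49 Hz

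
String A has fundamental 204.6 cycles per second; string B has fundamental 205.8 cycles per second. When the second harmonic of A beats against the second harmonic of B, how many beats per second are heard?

Second harmonic of the first: 2·204.6 = 409.2 Hz.
Second harmonic of the second: 2·205.8 = 411.6 Hz.
f_beat = |409.2 − 411.6| = 2.4 Hz.

2.4 Hz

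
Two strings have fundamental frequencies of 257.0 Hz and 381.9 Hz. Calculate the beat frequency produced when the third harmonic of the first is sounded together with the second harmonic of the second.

7.2 Hz

Third harmonic of the first: 3·257.0 = 771.0 Hz.
Second harmonic of the second: 2·381.9 = 763.8 Hz.
f_beat = |771.0 − 763.8| = 7.2 Hz.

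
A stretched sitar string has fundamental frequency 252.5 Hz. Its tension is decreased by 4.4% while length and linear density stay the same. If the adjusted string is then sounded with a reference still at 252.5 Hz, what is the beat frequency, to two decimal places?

For a string, f ∝ √T, so the new frequency is 252.5·√0.956 = 246.8825 Hz.
f_beat = |246.8825 − 252.5| = 5.62 Hz.

5.62 Hz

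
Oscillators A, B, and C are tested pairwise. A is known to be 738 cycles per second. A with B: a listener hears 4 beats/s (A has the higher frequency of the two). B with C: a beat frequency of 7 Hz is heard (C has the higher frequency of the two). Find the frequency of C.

B is below A, so f_B = 738 − 4 = 734 Hz.
C is above B, so f_C = 734 + 7 = 741 Hz.

741 Hz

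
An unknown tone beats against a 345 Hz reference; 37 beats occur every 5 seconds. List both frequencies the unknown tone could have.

337.6 Hz or 352.4 Hz

Beat frequency = 37/5 = 7.4 Hz.
|f − 345| = 7.4, so f = 345 ± 7.4.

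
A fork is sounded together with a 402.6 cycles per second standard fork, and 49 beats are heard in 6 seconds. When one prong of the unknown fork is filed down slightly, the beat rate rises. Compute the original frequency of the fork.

Beat frequency = 49/6 = 8.1667 Hz.
|f − 402.6| = 8.1667, so the fork was at either 394.4333 Hz or 410.7667 Hz.
Filing a prong removes mass and raises the fork's frequency; the adjustment raises the fork's frequency.
The beat rate rose, so the adjustment moved the fork further from 402.6 Hz — it was already above the reference.

410.7667 Hz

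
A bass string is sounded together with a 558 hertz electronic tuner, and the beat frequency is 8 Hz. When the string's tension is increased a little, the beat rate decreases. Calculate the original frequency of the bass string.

|f − 558| = 8, so the bass string was at either 550 Hz or 566 Hz.
Higher tension means higher frequency; the adjustment raises the bass string's frequency.
The beat rate fell, so the adjustment moved the bass string toward 558 Hz — it must have started below the reference.

550 Hz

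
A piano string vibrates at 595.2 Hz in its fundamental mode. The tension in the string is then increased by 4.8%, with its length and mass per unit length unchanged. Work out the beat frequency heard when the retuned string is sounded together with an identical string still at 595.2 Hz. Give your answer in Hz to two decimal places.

14.12 Hz

For a string, f ∝ √T, so the new frequency is 595.2·√1.048 = 609.3174 Hz.
f_beat = |609.3174 − 595.2| = 14.12 Hz.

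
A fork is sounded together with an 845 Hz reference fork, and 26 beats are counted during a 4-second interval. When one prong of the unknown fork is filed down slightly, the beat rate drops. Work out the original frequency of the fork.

Beat frequency = 26/4 = 6.5 Hz.
|f − 845| = 6.5, so the fork was at either 838.5 Hz or 851.5 Hz.
Filing a prong removes mass and raises the fork's frequency; the adjustment raises the fork's frequency.
The beat rate fell, so the adjustment moved the fork toward 845 Hz — it must have started below the reference.

838.5 Hz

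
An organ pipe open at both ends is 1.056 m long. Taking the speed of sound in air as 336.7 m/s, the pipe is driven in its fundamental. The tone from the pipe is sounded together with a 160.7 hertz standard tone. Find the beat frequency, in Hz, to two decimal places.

1.28 Hz

Open pipe: f_n = n·v/(2L) = 1·336.7/(2·1.056) = 159.4223 Hz.
f_beat = |159.4223 − 160.7| = 1.28 Hz.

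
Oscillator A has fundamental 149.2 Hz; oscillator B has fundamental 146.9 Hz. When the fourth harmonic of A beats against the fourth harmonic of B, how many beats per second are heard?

9.2 Hz

Fourth harmonic of the first: 4·149.2 = 596.8 Hz.
Fourth harmonic of the second: 4·146.9 = 587.6 Hz.
f_beat = |596.8 − 587.6| = 9.2 Hz.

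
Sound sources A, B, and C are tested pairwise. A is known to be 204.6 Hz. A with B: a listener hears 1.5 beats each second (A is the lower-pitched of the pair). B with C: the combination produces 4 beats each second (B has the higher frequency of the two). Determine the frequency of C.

B is above A, so f_B = 204.6 + 1.5 = 206.1 Hz.
C is below B, so f_C = 206.1 − 4 = 202.1 Hz.

202.1 Hz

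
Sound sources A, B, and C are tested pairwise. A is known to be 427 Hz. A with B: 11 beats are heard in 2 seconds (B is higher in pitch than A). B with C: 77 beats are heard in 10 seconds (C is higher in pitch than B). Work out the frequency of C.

440.2 Hz

A–B: Beat frequency = 11/2 = 5.5 Hz.
B is above A, so f_B = 427 + 5.5 = 432.5 Hz.
B–C: Beat frequency = 77/10 = 7.7 Hz.
C is above B, so f_C = 432.5 + 7.7 = 440.2 Hz.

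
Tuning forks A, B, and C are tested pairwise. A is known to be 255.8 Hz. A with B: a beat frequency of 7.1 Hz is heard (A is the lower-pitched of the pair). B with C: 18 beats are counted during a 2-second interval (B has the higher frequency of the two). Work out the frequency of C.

B is above A, so f_B = 255.8 + 7.1 = 262.9 Hz.
B–C: Beat frequency = 18/2 = 9 Hz.
C is below B, so f_C = 262.9 − 9 = 253.9 Hz.

253.9 Hz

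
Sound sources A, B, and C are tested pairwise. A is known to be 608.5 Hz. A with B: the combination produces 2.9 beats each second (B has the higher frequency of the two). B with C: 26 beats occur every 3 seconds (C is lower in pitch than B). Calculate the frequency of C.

B is above A, so f_B = 608.5 + 2.9 = 611.4 Hz.
B–C: Beat frequency = 26/3 = 8.6667 Hz.
C is below B, so f_C = 611.4 − 8.6667 = 602.7333 Hz.

602.7333 Hz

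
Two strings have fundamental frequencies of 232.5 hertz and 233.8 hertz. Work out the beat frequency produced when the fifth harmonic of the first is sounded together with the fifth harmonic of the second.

Fifth harmonic of the first: 5·232.5 = 1162.5 Hz.
Fifth harmonic of the second: 5·233.8 = 1169.0 Hz.
f_beat = |1162.5 − 1169.0| = 6.5 Hz.

6.5 Hz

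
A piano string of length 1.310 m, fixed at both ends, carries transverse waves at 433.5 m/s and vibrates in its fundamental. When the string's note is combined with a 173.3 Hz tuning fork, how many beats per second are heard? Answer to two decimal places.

7.84 Hz

For a string fixed at both ends, f_n = n·v/(2L) = 1·433.5/(2·1.310) = 165.4580 Hz.
f_beat = |165.4580 − 173.3| = 7.84 Hz.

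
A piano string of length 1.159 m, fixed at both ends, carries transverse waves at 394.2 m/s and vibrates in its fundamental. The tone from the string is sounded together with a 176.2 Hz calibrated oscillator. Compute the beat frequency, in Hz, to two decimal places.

6.14 Hz

For a string fixed at both ends, f_n = n·v/(2L) = 1·394.2/(2·1.159) = 170.0604 Hz.
f_beat = |170.0604 − 176.2| = 6.14 Hz.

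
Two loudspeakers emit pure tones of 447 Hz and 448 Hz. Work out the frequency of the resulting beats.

1 Hz

Beats arise from superposition of two nearby frequencies; the beat rate is |f₁ − f₂|.
|447 − 448| = 1 Hz.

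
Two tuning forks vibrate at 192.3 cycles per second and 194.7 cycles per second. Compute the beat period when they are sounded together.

0.417 s

f_beat = |192.3 − 194.7| = 2.4 Hz.
Beat period T = 1 / f_beat = 1 / 2.4 s.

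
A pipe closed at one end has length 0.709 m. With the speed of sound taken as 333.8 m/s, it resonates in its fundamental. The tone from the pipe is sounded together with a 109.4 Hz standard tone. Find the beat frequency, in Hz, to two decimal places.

8.30 Hz

Closed pipe (odd harmonics): f_n = n·v/(4L) = 1·333.8/(4·0.709) = 117.7010 Hz.
f_beat = |117.7010 − 109.4| = 8.30 Hz.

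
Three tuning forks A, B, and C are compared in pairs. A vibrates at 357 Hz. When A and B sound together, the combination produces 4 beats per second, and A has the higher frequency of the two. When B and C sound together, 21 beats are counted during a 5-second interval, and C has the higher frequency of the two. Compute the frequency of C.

357.2 Hz

B is below A, so f_B = 357 − 4 = 353 Hz.
B–C: Beat frequency = 21/5 = 4.2 Hz.
C is above B, so f_C = 353 + 4.2 = 357.2 Hz.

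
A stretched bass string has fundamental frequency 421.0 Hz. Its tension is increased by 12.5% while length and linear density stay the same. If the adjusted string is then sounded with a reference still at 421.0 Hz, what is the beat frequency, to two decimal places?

25.54 Hz

For a string, f ∝ √T, so the new frequency is 421.0·√1.125 = 446.5379 Hz.
f_beat = |446.5379 − 421.0| = 25.54 Hz.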